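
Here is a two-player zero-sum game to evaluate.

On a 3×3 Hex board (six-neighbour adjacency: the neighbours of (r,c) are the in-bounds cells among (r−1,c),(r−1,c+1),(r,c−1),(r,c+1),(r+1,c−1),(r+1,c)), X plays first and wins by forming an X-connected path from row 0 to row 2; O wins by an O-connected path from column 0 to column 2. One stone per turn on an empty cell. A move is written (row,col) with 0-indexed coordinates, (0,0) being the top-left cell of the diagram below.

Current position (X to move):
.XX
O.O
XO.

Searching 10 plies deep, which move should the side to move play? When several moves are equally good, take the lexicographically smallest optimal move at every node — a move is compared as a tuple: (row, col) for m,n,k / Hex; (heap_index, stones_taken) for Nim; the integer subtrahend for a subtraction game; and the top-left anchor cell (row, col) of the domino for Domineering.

ply 1, X at .XX/O.O/XO. | (0,0)=-1→XXX/O.O/XO.; (1,1)=+1→.XX/OXO/XO.*; (2,2)=-1→.XX/O.O/XOX
ply 2: .XX/OXO/XO. is terminal -1 (O); from .XX/O.O/XO. depth 10

X's best at [.XX/O.O/XO.]: (1,1)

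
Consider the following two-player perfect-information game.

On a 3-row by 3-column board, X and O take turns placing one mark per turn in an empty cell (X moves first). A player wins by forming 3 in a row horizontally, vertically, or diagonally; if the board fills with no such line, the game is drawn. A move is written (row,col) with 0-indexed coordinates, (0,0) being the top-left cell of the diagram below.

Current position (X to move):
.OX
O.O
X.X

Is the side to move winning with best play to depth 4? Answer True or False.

ply 1, X at .OX/O.O/X.X | (0,0)=-1→XOX/O.O/X.X; (1,1)=+1→.OX/OXO/X.X*; (2,1)=+1→.OX/O.O/XXX
ply 2: .OX/OXO/X.X is terminal -1 (O); from .OX/O.O/X.X depth 4

X winning at [.OX/O.O/X.X]: True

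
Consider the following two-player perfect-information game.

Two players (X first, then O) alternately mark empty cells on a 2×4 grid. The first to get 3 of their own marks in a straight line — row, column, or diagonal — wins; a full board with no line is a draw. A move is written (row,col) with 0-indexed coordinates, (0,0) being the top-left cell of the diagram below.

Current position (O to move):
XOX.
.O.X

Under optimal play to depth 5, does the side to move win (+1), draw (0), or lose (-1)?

ply 1, O at XOX./.O.X | (0,3)=+0→XOXO/.O.X*; (1,0)=+0→XOX./OO.X; (1,2)=+0→XOX./.OOX
ply 2, X at XOXO/.O.X | (1,0)=+0→XOXO/XO.X*; (1,2)=+0→XOXO/.OXX
ply 3, O at XOXO/XO.X | (1,2)=+0→XOXO/XOOX*
ply 4: XOXO/XOOX is terminal +0 (X); from XOX./.O.X depth 5

value(XOX./.O.X, O) = 0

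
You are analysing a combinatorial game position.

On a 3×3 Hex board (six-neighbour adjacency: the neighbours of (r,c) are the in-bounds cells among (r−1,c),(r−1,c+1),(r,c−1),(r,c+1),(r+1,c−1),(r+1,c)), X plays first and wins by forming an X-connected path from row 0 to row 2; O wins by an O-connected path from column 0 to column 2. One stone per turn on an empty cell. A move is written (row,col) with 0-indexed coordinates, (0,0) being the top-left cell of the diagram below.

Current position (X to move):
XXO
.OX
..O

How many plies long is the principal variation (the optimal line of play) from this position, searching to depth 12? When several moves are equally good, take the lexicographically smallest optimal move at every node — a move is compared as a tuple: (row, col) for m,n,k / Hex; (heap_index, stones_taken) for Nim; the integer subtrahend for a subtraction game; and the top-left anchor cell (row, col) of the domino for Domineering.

p1 X@[XXO/.OX/..O]: (1,0)[XXO/XOX/..O]-1* (2,0)[XXO/.OX/X.O]-1 (2,1)[XXO/.OX/.XO]-1
p2 O@[XXO/XOX/..O]: (2,0)[XXO/XOX/O.O]+1* (2,1)[XXO/XOX/.OO]-1
p3 X@[XXO/XOX/O.O] terminal -1; root [XXO/.OX/..O] d12

PV length from [XXO/.OX/..O]: 2 plies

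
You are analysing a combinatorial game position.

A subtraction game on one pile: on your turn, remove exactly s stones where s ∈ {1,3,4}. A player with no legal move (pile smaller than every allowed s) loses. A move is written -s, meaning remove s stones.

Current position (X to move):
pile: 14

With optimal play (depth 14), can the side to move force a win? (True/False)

X winning at [14]: False

p1 X@[14]: -1[13]-1* -3[11]-1 -4[10]-1
p2 O@[13]: -1[12]-1 -3[10]-1 -4[9]+1*
p3 X@[9]: -1[8]-1* -3[6]-1 -4[5]-1
p4 O@[8]: -1[7]+1* -3[5]-1 -4[4]-1
p5 X@[7]: -1[6]-1* -3[4]-1 -4[3]-1
p6 O@[6]: -1[5]-1 -3[3]-1 -4[2]+1*
p7 X@[2]: -1[1]-1*
p8 O@[1]: -1[0]+1*
p9 X@[0] terminal -1; root [14] d14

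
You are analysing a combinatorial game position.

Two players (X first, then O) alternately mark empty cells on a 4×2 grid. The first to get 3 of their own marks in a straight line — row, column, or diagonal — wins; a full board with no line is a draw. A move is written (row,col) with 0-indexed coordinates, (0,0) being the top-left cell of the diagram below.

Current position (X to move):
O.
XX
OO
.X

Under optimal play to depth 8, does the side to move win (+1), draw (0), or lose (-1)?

value(O./XX/OO/.X, X) = 0

p1 X@[O./XX/OO/.X]: (0,1)[OX/XX/OO/.X]+0* (3,0)[O./XX/OO/XX]+0
p2 O@[OX/XX/OO/.X]: (3,0)[OX/XX/OO/OX]+0*
p3 X@[OX/XX/OO/OX] terminal +0; root [O./XX/OO/.X] d8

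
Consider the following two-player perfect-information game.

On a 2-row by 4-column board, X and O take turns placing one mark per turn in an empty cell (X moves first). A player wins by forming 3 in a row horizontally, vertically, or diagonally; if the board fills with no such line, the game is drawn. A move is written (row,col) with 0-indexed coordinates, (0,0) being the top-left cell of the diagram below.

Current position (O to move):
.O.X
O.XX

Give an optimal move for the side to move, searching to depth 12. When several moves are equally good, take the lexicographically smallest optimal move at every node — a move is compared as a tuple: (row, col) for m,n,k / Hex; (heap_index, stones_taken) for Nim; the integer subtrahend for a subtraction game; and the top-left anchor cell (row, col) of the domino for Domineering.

ply 1, O at .O.X/O.XX | (0,0)=-1→OO.X/O.XX; (0,2)=-1→.OOX/O.XX; (1,1)=+0→.O.X/OOXX*
ply 2, X at .O.X/OOXX | (0,0)=+0→XO.X/OOXX*; (0,2)=+0→.OXX/OOXX
ply 3, O at XO.X/OOXX | (0,2)=+0→XOOX/OOXX*
ply 4: XOOX/OOXX is terminal +0 (X); from .O.X/O.XX depth 12

O's best at [.O.X/O.XX]: (1,1)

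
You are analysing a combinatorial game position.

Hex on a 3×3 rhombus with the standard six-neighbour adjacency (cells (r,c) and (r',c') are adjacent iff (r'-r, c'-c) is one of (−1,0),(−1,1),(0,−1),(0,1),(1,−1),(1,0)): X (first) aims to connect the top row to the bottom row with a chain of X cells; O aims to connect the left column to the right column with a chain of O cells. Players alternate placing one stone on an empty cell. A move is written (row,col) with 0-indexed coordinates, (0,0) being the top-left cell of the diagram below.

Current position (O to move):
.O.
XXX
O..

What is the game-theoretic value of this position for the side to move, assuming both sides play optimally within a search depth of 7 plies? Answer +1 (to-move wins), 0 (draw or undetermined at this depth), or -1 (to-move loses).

value(.O./XXX/O.., O) = -1

p1 O@[.O./XXX/O..]: (0,0)[OO./XXX/O..]-1* (0,2)[.OO/XXX/O..]-1 (2,1)[.O./XXX/OO.]-1 (2,2)[.O./XXX/O.O]-1
p2 X@[OO./XXX/O..]: (0,2)[OOX/XXX/O..]+1* (2,1)[OO./XXX/OX.]-1 (2,2)[OO./XXX/O.X]-1
p3 O@[OOX/XXX/O..]: (2,1)[OOX/XXX/OO.]-1* (2,2)[OOX/XXX/O.O]-1
p4 X@[OOX/XXX/OO.]: (2,2)[OOX/XXX/OOX]+1*
p5 O@[OOX/XXX/OOX] terminal -1; root [.O./XXX/O..] d7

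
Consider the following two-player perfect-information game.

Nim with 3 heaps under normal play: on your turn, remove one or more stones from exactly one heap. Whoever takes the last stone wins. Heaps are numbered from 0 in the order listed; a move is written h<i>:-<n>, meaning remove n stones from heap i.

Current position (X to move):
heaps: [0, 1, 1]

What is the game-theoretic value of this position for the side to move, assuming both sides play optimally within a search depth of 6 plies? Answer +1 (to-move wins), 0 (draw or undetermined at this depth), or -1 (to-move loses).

p1 X@[(0,1,1)]: h1:-1[(0,0,1)]-1* h2:-1[(0,1,0)]-1
p2 O@[(0,0,1)]: h2:-1[(0,0,0)]+1*
p3 X@[(0,0,0)] terminal -1; root [(0,1,1)] d6

value((0,1,1), X) = -1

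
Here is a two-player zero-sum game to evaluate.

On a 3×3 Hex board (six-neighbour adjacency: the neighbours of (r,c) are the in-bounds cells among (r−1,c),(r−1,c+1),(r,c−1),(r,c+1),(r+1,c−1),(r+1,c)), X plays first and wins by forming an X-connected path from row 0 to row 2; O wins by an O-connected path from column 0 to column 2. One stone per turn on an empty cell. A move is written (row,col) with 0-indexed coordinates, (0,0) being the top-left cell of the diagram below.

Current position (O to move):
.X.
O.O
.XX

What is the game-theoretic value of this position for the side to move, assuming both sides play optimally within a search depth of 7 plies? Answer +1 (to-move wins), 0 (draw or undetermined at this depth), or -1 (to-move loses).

ply 1, O at .X./O.O/.XX | (0,0)=-1→OX./O.O/.XX; (0,2)=-1→.XO/O.O/.XX; (1,1)=+1→.X./OOO/.XX*; (2,0)=-1→.X./O.O/OXX
ply 2: .X./OOO/.XX is terminal -1 (X); from .X./O.O/.XX depth 7

value(.X./O.O/.XX, O) = +1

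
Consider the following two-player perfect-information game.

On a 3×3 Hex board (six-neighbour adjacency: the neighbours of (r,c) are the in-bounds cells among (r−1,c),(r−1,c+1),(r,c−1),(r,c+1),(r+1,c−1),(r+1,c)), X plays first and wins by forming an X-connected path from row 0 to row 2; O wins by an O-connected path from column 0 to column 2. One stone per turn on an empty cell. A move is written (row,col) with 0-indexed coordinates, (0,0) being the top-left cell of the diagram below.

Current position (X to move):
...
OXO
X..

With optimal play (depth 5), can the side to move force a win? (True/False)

X winning at [.../OXO/X..]: True

p1 X@[.../OXO/X..]: (0,0)[X../OXO/X..]+1* (0,1)[.X./OXO/X..]+1 (0,2)[..X/OXO/X..]+1 (2,1)[.../OXO/XX.]+1 (2,2)[.../OXO/X.X]+1
p2 O@[X../OXO/X..]: (0,1)[XO./OXO/X..]-1* (0,2)[X.O/OXO/X..]-1 (2,1)[X../OXO/XO.]-1 (2,2)[X../OXO/X.O]-1
p3 X@[XO./OXO/X..]: (0,2)[XOX/OXO/X..]+1* (2,1)[XO./OXO/XX.]-1 (2,2)[XO./OXO/X.X]-1
p4 O@[XOX/OXO/X..] terminal -1; root [.../OXO/X..] d5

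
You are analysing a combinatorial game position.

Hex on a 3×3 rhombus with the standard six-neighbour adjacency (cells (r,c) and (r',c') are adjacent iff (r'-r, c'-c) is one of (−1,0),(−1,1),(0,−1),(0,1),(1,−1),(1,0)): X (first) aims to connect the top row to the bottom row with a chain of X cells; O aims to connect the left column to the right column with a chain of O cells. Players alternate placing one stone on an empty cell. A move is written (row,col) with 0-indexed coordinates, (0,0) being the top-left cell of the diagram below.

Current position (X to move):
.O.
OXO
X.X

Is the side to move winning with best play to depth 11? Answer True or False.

X winning at [.O./OXO/X.X]: True

ply 1, X at .O./OXO/X.X | (0,0)=-1→XO./OXO/X.X; (0,2)=+1→.OX/OXO/X.X*; (2,1)=-1→.O./OXO/XXX
ply 2: .OX/OXO/X.X is terminal -1 (O); from .O./OXO/X.X depth 11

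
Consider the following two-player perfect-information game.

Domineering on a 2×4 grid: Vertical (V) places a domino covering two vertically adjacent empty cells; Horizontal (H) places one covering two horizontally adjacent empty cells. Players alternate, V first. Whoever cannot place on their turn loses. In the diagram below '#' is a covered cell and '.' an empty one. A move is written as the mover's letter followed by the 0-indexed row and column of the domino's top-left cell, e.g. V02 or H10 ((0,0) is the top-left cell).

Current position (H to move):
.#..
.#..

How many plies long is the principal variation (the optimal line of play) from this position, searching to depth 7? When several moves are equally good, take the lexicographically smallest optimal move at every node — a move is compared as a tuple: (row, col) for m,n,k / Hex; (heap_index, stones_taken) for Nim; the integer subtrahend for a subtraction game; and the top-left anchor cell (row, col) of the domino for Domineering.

[.#../.#..] H move#1: H02:+1/.###/.#..*, H12:+1/.#../.###
[.###/.#..] V move#2: V00:-1/####/##..*
[####/##..] H move#3: H12:+1/####/####*
[####/####] end (terminal -1, V#4); searched .#../.#.. to 7

PV length from [.#../.#..]: 3 plies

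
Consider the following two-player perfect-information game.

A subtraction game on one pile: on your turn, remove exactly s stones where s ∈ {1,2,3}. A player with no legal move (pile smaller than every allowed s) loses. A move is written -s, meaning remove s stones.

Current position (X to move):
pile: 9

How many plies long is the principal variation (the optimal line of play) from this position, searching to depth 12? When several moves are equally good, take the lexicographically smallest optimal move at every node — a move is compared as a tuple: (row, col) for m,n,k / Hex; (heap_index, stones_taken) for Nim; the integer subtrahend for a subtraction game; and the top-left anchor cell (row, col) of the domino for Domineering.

ply 1, X at 9 | -1=+1→8*; -2=-1→7; -3=-1→6
ply 2, O at 8 | -1=-1→7*; -2=-1→6; -3=-1→5
ply 3, X at 7 | -1=-1→6; -2=-1→5; -3=+1→4*
ply 4, O at 4 | -1=-1→3*; -2=-1→2; -3=-1→1
ply 5, X at 3 | -1=-1→2; -2=-1→1; -3=+1→0*
ply 6: 0 is terminal -1 (O); from 9 depth 12

PV length from [9]: 5 plies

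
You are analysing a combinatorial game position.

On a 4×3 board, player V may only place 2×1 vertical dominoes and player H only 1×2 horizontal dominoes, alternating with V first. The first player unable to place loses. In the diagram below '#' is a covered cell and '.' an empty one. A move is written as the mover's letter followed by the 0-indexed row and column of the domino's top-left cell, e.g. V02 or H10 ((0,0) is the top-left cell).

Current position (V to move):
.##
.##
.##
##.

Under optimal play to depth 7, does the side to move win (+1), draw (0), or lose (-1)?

value(.##/.##/.##/##., V) = +1

ply 1, V at .##/.##/.##/##. | V00=+1→###/###/.##/##.*; V10=+1→.##/###/###/##.
ply 2: ###/###/.##/##. is terminal -1 (H); from .##/.##/.##/##. depth 7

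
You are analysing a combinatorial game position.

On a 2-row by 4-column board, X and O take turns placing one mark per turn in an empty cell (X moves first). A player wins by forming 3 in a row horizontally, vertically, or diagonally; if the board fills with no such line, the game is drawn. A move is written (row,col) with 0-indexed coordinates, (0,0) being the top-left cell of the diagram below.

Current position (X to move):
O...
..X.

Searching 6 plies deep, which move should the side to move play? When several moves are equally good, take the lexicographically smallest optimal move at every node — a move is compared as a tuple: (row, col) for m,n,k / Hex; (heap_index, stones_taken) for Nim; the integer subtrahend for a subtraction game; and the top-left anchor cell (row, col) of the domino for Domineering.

X's best at [O.../..X.]: (1,1)

[O.../..X.] X move#1: (0,1):+0/OX../..X., (0,2):+0/O.X./..X., (0,3):+0/O..X/..X., (1,0):+0/O.../X.X., (1,1):+1/O.../.XX.*, (1,3):+0/O.../..XX
[O.../.XX.] O move#2: (0,1):-1/OO../.XX.*, (0,2):-1/O.O./.XX., (0,3):-1/O..O/.XX., (1,0):-1/O.../OXX., (1,3):-1/O.../.XXO
[OO../.XX.] X move#3: (0,2):+1/OOX./.XX.*, (0,3):-1/OO.X/.XX., (1,0):+1/OO../XXX., (1,3):+1/OO../.XXX
[OOX./.XX.] O move#4: (0,3):-1/OOXO/.XX.*, (1,0):-1/OOX./OXX., (1,3):-1/OOX./.XXO
[OOXO/.XX.] X move#5: (1,0):+1/OOXO/XXX.*, (1,3):+1/OOXO/.XXX
[OOXO/XXX.] end (terminal -1, O#6); searched O.../..X. to 6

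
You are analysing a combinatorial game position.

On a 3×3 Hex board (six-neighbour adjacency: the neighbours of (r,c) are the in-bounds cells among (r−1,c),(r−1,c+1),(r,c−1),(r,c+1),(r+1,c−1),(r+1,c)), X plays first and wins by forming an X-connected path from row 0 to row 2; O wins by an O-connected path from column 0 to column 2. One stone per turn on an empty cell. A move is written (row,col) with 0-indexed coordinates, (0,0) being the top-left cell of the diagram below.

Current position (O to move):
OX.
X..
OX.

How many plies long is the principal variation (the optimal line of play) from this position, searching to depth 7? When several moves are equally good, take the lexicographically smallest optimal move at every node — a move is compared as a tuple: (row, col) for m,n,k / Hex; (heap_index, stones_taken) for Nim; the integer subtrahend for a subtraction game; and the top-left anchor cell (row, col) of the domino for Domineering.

[OX./X../OX.] O move#1: (0,2):-1/OXO/X../OX., (1,1):+1/OX./XO./OX.*, (1,2):-1/OX./X.O/OX., (2,2):-1/OX./X../OXO
[OX./XO./OX.] X move#2: (0,2):-1/OXX/XO./OX.*, (1,2):-1/OX./XOX/OX., (2,2):-1/OX./XO./OXX
[OXX/XO./OX.] O move#3: (1,2):+1/OXX/XOO/OX.*, (2,2):-1/OXX/XO./OXO
[OXX/XOO/OX.] end (terminal -1, X#4); searched OX./X../OX. to 7

PV length from [OX./X../OX.]: 3 plies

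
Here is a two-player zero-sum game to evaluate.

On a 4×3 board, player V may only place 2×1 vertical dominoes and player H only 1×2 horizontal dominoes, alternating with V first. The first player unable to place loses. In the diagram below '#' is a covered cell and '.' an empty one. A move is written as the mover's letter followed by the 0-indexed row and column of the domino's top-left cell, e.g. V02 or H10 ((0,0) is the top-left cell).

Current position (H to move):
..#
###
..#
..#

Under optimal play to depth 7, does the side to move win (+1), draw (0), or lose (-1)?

ply 1, H at ..#/###/..#/..# | H00=-1→###/###/..#/..#; H20=+1→..#/###/###/..#*; H30=+1→..#/###/..#/###
ply 2: ..#/###/###/..# is terminal -1 (V); from ..#/###/..#/..# depth 7

value(..#/###/..#/..#, H) = +1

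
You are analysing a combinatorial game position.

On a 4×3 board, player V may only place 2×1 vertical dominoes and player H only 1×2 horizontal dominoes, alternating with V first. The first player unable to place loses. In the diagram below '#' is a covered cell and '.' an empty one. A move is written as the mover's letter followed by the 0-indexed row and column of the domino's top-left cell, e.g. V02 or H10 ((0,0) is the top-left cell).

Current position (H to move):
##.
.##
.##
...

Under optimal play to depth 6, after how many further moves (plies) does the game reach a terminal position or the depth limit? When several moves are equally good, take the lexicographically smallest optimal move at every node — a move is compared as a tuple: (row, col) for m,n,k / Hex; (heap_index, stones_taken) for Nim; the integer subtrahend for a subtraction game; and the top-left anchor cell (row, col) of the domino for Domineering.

PV length from [##./.##/.##/...]: 2 plies

[##./.##/.##/...] H move#1: H30:-1/##./.##/.##/##.*, H31:-1/##./.##/.##/.##
[##./.##/.##/##.] V move#2: V10:+1/##./###/###/##.*
[##./###/###/##.] end (terminal -1, H#3); searched ##./.##/.##/... to 6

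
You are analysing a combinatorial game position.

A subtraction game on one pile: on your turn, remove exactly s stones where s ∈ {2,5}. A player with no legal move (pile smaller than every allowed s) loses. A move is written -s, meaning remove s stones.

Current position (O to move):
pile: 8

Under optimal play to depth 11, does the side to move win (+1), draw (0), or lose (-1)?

[8] O move#1: -2:-1/6*, -5:-1/3
[6] X move#2: -2:+1/4*, -5:+1/1
[4] O move#3: -2:-1/2*
[2] X move#4: -2:+1/0*
[0] end (terminal -1, O#5); searched 8 to 11

value(8, O) = -1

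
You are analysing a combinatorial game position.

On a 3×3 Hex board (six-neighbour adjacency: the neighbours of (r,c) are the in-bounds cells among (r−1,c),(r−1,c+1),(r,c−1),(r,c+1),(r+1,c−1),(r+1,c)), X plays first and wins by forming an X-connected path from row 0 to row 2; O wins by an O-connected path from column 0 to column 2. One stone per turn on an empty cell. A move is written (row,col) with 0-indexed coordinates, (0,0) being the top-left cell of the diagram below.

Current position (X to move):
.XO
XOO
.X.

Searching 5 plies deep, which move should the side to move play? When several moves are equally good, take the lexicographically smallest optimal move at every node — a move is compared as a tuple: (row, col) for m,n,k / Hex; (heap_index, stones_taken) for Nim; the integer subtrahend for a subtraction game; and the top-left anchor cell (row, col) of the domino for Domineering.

p1 X@[.XO/XOO/.X.]: (0,0)[XXO/XOO/.X.]-1 (2,0)[.XO/XOO/XX.]+1* (2,2)[.XO/XOO/.XX]-1
p2 O@[.XO/XOO/XX.] terminal -1; root [.XO/XOO/.X.] d5

X's best at [.XO/XOO/.X.]: (2,0)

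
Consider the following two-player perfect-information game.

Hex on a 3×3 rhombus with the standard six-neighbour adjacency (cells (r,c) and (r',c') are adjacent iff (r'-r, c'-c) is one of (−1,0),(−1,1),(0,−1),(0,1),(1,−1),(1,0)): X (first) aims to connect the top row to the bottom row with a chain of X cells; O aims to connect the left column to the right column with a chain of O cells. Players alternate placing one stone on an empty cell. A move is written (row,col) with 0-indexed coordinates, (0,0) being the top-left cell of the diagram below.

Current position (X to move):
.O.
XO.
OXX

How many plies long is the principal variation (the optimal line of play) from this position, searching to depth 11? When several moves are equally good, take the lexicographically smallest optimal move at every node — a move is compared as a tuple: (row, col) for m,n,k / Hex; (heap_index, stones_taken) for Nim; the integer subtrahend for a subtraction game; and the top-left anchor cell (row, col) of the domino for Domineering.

PV length from [.O./XO./OXX]: 2 plies

p1 X@[.O./XO./OXX]: (0,0)[XO./XO./OXX]-1* (0,2)[.OX/XO./OXX]-1 (1,2)[.O./XOX/OXX]-1
p2 O@[XO./XO./OXX]: (0,2)[XOO/XO./OXX]+1* (1,2)[XO./XOO/OXX]+1
p3 X@[XOO/XO./OXX] terminal -1; root [.O./XO./OXX] d11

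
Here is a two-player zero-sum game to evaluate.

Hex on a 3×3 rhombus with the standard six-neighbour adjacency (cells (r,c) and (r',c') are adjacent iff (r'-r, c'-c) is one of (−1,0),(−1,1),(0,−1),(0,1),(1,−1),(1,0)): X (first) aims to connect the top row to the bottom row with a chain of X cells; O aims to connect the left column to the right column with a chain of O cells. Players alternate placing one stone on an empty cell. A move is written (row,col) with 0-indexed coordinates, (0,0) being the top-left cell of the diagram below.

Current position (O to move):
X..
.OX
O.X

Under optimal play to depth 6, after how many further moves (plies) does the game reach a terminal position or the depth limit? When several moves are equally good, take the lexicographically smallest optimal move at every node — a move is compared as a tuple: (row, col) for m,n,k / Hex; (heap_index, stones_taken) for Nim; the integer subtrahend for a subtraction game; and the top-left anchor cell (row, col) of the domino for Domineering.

PV length from [X../.OX/O.X]: 1 ply

ply 1, O at X../.OX/O.X | (0,1)=-1→XO./.OX/O.X; (0,2)=+1→X.O/.OX/O.X*; (1,0)=-1→X../OOX/O.X; (2,1)=-1→X../.OX/OOX
ply 2: X.O/.OX/O.X is terminal -1 (X); from X../.OX/O.X depth 6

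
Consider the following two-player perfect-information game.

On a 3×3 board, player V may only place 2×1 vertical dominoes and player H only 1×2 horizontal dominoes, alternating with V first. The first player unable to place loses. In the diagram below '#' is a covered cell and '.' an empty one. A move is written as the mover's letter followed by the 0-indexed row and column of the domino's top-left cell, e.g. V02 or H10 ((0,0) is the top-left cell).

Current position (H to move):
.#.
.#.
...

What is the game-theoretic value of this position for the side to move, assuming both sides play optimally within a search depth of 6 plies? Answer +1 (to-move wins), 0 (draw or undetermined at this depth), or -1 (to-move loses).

value(.#./.#./..., H) = -1

ply 1, H at .#./.#./... | H20=-1→.#./.#./##.*; H21=-1→.#./.#./.##
ply 2, V at .#./.#./##. | V00=+1→##./##./##.*; V02=+1→.##/.##/##.; V12=+1→.#./.##/###
ply 3: ##./##./##. is terminal -1 (H); from .#./.#./... depth 6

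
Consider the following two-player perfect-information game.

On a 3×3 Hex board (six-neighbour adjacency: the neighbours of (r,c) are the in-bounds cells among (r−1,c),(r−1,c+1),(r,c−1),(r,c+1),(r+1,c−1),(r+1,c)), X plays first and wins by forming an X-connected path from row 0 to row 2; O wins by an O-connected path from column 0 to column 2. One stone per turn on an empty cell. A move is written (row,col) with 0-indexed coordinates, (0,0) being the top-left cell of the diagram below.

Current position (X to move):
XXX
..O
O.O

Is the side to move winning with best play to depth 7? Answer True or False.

ply 1, X at XXX/..O/O.O | (1,0)=-1→XXX/X.O/O.O*; (1,1)=-1→XXX/.XO/O.O; (2,1)=-1→XXX/..O/OXO
ply 2, O at XXX/X.O/O.O | (1,1)=+1→XXX/XOO/O.O*; (2,1)=+1→XXX/X.O/OOO
ply 3: XXX/XOO/O.O is terminal -1 (X); from XXX/..O/O.O depth 7

X winning at [XXX/..O/O.O]: False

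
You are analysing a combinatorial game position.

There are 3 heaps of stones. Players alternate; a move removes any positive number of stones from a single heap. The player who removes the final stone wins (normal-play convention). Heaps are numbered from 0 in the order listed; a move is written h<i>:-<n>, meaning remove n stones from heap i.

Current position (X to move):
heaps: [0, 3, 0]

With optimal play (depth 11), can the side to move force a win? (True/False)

X winning at [(0,3,0)]: True

ply 1, X at (0,3,0) | h1:-1=-1→(0,2,0); h1:-2=-1→(0,1,0); h1:-3=+1→(0,0,0)*
ply 2: (0,0,0) is terminal -1 (O); from (0,3,0) depth 11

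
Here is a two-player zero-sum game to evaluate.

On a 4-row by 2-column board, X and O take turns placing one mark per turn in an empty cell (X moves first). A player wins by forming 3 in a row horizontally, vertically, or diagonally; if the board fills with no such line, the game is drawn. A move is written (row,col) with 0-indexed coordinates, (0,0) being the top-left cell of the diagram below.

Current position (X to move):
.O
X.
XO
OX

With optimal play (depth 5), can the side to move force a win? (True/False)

X winning at [.O/X./XO/OX]: True

p1 X@[.O/X./XO/OX]: (0,0)[XO/X./XO/OX]+1* (1,1)[.O/XX/XO/OX]+0
p2 O@[XO/X./XO/OX] terminal -1; root [.O/X./XO/OX] d5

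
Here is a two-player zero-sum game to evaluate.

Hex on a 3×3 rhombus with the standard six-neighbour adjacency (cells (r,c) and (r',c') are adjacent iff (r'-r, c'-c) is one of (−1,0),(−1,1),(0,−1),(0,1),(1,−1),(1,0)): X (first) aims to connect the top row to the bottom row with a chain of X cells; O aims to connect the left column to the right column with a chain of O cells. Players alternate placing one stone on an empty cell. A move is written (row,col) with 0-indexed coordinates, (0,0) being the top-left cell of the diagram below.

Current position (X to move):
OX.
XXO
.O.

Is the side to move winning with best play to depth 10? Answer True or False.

X winning at [OX./XXO/.O.]: True

ply 1, X at OX./XXO/.O. | (0,2)=-1→OXX/XXO/.O.; (2,0)=+1→OX./XXO/XO.*; (2,2)=-1→OX./XXO/.OX
ply 2: OX./XXO/XO. is terminal -1 (O); from OX./XXO/.O. depth 10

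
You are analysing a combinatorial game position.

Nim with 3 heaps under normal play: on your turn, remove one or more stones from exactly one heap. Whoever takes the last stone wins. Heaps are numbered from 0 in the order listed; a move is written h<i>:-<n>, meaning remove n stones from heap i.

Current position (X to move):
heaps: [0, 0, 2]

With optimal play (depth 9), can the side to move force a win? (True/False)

p1 X@[(0,0,2)]: h2:-1[(0,0,1)]-1 h2:-2[(0,0,0)]+1*
p2 O@[(0,0,0)] terminal -1; root [(0,0,2)] d9

X winning at [(0,0,2)]: True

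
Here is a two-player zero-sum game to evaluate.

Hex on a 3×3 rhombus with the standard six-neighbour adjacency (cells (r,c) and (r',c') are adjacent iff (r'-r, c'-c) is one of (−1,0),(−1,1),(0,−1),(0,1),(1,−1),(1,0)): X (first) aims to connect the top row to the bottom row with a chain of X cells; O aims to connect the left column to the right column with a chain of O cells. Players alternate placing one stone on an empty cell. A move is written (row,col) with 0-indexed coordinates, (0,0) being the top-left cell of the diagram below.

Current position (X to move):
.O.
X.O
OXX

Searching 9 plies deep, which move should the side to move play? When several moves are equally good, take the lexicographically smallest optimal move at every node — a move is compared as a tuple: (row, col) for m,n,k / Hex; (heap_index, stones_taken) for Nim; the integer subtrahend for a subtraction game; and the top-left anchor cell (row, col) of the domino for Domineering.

p1 X@[.O./X.O/OXX]: (0,0)[XO./X.O/OXX]-1 (0,2)[.OX/X.O/OXX]-1 (1,1)[.O./XXO/OXX]+1*
p2 O@[.O./XXO/OXX]: (0,0)[OO./XXO/OXX]-1* (0,2)[.OO/XXO/OXX]-1
p3 X@[OO./XXO/OXX]: (0,2)[OOX/XXO/OXX]+1*
p4 O@[OOX/XXO/OXX] terminal -1; root [.O./X.O/OXX] d9

X's best at [.O./X.O/OXX]: (1,1)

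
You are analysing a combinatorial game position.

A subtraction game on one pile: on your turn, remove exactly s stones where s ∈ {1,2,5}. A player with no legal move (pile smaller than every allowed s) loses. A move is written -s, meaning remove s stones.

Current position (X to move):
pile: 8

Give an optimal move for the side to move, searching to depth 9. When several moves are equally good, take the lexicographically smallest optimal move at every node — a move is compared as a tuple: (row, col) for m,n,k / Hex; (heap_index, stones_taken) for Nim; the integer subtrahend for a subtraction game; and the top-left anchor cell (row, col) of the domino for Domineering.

X's best at [8]: -2

[8] X move#1: -1:-1/7, -2:+1/6*, -5:+1/3
[6] O move#2: -1:-1/5*, -2:-1/4, -5:-1/1
[5] X move#3: -1:-1/4, -2:+1/3*, -5:+1/0
[3] O move#4: -1:-1/2*, -2:-1/1
[2] X move#5: -1:-1/1, -2:+1/0*
[0] end (terminal -1, O#6); searched 8 to 9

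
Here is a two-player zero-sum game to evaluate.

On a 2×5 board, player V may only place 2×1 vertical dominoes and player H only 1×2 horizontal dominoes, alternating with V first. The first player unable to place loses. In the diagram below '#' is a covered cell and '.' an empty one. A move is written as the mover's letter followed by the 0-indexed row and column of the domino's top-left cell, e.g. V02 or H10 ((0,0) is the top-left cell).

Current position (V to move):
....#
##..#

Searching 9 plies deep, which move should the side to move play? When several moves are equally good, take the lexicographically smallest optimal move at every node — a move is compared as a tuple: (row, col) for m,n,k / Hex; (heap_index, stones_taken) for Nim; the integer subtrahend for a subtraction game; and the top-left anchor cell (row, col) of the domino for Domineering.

ply 1, V at ....#/##..# | V02=+1→..#.#/###.#*; V03=-1→...##/##.##
ply 2, H at ..#.#/###.# | H00=-1→###.#/###.#*
ply 3, V at ###.#/###.# | V03=+1→#####/#####*
ply 4: #####/##### is terminal -1 (H); from ....#/##..# depth 9

V's best at [....#/##..#]: V02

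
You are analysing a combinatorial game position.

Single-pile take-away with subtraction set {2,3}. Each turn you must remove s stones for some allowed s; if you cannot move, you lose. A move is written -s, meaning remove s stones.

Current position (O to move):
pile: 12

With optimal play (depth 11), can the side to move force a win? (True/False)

p1 O@[12]: -2[10]+1* -3[9]-1
p2 X@[10]: -2[8]-1* -3[7]-1
p3 O@[8]: -2[6]+1* -3[5]+1
p4 X@[6]: -2[4]-1* -3[3]-1
p5 O@[4]: -2[2]-1 -3[1]+1*
p6 X@[1] terminal -1; root [12] d11

O winning at [12]: True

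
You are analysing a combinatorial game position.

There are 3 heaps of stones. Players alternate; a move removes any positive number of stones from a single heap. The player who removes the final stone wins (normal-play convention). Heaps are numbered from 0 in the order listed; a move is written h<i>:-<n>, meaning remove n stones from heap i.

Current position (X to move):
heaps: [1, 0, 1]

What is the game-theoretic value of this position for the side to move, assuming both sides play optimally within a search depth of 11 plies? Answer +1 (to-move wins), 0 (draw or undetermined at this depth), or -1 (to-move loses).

ply 1, X at (1,0,1) | h0:-1=-1→(0,0,1)*; h2:-1=-1→(1,0,0)
ply 2, O at (0,0,1) | h2:-1=+1→(0,0,0)*
ply 3: (0,0,0) is terminal -1 (X); from (1,0,1) depth 11

value((1,0,1), X) = -1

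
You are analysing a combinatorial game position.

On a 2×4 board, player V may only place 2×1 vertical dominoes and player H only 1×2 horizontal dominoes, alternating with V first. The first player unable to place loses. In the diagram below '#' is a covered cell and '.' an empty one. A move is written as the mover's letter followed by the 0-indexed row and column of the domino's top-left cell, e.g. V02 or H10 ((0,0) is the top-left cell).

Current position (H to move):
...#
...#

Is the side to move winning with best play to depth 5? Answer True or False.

[...#/...#] H move#1: H00:+1/##.#/...#*, H01:+1/.###/...#, H10:+1/...#/##.#, H11:+1/...#/.###
[##.#/...#] V move#2: V02:-1/####/..##*
[####/..##] H move#3: H10:+1/####/####*
[####/####] end (terminal -1, V#4); searched ...#/...# to 5

H winning at [...#/...#]: True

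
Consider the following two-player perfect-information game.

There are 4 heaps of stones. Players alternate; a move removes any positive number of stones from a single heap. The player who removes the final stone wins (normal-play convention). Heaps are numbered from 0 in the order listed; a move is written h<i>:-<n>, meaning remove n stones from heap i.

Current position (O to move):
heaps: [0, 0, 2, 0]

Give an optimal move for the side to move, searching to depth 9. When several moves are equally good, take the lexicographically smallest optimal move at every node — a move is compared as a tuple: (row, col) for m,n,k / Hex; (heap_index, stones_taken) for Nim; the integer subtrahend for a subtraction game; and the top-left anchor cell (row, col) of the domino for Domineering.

O's best at [(0,0,2,0)]: h2:-2

ply 1, O at (0,0,2,0) | h2:-1=-1→(0,0,1,0); h2:-2=+1→(0,0,0,0)*
ply 2: (0,0,0,0) is terminal -1 (X); from (0,0,2,0) depth 9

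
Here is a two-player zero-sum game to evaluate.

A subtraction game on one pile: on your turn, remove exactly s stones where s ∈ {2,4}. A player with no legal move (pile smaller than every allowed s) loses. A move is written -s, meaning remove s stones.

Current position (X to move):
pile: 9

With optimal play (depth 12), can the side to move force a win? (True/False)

X winning at [9]: True

ply 1, X at 9 | -2=+1→7*; -4=-1→5
ply 2, O at 7 | -2=-1→5*; -4=-1→3
ply 3, X at 5 | -2=-1→3; -4=+1→1*
ply 4: 1 is terminal -1 (O); from 9 depth 12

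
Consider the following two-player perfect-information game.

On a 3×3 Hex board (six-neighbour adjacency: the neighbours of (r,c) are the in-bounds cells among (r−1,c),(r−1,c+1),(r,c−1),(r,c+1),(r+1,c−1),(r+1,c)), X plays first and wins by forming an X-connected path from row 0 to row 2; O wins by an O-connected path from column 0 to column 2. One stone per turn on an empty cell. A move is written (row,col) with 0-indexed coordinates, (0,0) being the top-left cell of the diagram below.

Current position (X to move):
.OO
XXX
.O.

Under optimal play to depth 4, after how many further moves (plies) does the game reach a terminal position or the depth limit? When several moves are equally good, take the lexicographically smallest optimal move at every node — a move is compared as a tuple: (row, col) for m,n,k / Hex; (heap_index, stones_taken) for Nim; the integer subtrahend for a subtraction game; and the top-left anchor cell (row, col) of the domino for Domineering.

[.OO/XXX/.O.] X move#1: (0,0):+1/XOO/XXX/.O.*, (2,0):-1/.OO/XXX/XO., (2,2):-1/.OO/XXX/.OX
[XOO/XXX/.O.] O move#2: (2,0):-1/XOO/XXX/OO.*, (2,2):-1/XOO/XXX/.OO
[XOO/XXX/OO.] X move#3: (2,2):+1/XOO/XXX/OOX*
[XOO/XXX/OOX] end (terminal -1, O#4); searched .OO/XXX/.O. to 4

PV length from [.OO/XXX/.O.]: 3 plies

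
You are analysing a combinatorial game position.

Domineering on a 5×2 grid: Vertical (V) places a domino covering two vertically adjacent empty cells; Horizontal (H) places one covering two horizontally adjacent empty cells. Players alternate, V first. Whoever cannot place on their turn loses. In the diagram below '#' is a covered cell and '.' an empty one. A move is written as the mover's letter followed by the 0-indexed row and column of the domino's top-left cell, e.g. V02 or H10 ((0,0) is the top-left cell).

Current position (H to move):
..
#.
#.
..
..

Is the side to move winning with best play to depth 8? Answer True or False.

H winning at [../#./#./../..]: True

ply 1, H at ../#./#./../.. | H00=-1→##/#./#./../..; H30=+1→../#./#./##/..*; H40=+1→../#./#./../##
ply 2, V at ../#./#./##/.. | V01=-1→.#/##/#./##/..*; V11=-1→../##/##/##/..
ply 3, H at .#/##/#./##/.. | H40=+1→.#/##/#./##/##*
ply 4: .#/##/#./##/## is terminal -1 (V); from ../#./#./../.. depth 8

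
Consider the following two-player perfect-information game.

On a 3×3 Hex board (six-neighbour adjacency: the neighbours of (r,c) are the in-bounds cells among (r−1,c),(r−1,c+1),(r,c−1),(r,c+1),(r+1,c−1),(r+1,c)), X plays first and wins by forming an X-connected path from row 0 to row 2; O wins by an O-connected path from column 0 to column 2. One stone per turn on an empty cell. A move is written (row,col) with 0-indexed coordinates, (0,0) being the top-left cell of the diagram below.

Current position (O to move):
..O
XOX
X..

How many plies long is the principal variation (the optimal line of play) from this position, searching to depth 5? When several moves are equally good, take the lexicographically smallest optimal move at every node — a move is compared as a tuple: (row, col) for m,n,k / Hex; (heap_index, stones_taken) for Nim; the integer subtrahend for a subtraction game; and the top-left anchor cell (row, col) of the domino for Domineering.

PV length from [..O/XOX/X..]: 2 plies

ply 1, O at ..O/XOX/X.. | (0,0)=-1→O.O/XOX/X..*; (0,1)=-1→.OO/XOX/X..; (2,1)=-1→..O/XOX/XO.; (2,2)=-1→..O/XOX/X.O
ply 2, X at O.O/XOX/X.. | (0,1)=+1→OXO/XOX/X..*; (2,1)=-1→O.O/XOX/XX.; (2,2)=-1→O.O/XOX/X.X
ply 3: OXO/XOX/X.. is terminal -1 (O); from ..O/XOX/X.. depth 5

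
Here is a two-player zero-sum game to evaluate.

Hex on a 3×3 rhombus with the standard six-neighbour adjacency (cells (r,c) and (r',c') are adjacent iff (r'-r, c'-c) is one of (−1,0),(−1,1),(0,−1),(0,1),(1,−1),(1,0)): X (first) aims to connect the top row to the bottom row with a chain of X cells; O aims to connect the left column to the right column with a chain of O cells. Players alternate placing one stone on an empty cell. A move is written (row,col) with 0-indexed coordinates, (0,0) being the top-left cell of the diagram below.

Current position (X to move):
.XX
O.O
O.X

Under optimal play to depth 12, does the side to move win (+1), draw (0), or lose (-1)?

value(.XX/O.O/O.X, X) = -1

p1 X@[.XX/O.O/O.X]: (0,0)[XXX/O.O/O.X]-1* (1,1)[.XX/OXO/O.X]-1 (2,1)[.XX/O.O/OXX]-1
p2 O@[XXX/O.O/O.X]: (1,1)[XXX/OOO/O.X]+1* (2,1)[XXX/O.O/OOX]+1
p3 X@[XXX/OOO/O.X] terminal -1; root [.XX/O.O/O.X] d12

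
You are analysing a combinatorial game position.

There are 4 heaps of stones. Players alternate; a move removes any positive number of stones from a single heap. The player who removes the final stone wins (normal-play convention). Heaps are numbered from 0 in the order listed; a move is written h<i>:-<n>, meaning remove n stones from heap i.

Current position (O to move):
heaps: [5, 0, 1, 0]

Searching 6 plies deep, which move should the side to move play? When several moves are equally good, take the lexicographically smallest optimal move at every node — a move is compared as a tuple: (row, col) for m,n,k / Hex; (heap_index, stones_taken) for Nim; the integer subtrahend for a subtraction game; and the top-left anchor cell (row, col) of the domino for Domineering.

ply 1, O at (5,0,1,0) | h0:-1=-1→(4,0,1,0); h0:-2=-1→(3,0,1,0); h0:-3=-1→(2,0,1,0); h0:-4=+1→(1,0,1,0)*; h0:-5=-1→(0,0,1,0); h2:-1=-1→(5,0,0,0)
ply 2, X at (1,0,1,0) | h0:-1=-1→(0,0,1,0)*; h2:-1=-1→(1,0,0,0)
ply 3, O at (0,0,1,0) | h2:-1=+1→(0,0,0,0)*
ply 4: (0,0,0,0) is terminal -1 (X); from (5,0,1,0) depth 6

O's best at [(5,0,1,0)]: h0:-4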